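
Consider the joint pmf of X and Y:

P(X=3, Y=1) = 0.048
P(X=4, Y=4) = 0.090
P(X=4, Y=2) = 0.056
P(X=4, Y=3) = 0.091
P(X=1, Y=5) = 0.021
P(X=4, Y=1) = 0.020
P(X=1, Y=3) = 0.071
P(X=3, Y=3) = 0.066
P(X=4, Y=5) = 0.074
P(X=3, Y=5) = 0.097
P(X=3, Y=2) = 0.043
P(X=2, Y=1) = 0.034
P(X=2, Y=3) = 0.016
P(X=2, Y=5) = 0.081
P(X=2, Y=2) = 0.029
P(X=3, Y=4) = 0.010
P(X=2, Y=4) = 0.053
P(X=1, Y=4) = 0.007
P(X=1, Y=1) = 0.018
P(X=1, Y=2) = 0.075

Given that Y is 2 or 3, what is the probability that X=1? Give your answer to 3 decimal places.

0.327

P(Y=2) = 0.075 + 0.029 + 0.043 + 0.056 = 0.203.
P(Y=3) = 0.071 + 0.016 + 0.066 + 0.091 = 0.244.
P(Y ∈ {2, 3}) = 0.203 + 0.244 = 0.447; P(X=1, Y ∈ {2, 3}) = 0.075 + 0.071 = 0.146.
P(X=1 | Y ∈ {2, 3}) = 0.146/0.447 = 0.327.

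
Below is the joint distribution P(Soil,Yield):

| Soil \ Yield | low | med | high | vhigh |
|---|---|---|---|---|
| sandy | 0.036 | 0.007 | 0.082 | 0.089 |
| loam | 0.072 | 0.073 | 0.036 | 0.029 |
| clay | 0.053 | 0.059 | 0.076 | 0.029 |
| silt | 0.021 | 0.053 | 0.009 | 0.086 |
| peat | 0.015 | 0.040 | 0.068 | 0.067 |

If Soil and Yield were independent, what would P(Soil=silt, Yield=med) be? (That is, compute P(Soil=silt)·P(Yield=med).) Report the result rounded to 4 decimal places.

P(Soil=silt) = 0.021 + 0.053 + 0.009 + 0.086 = 0.169.
P(Yield=med) = 0.007 + 0.073 + 0.059 + 0.053 + 0.040 = 0.232.
Product: 0.169 × 0.232 = 0.0392.

0.0392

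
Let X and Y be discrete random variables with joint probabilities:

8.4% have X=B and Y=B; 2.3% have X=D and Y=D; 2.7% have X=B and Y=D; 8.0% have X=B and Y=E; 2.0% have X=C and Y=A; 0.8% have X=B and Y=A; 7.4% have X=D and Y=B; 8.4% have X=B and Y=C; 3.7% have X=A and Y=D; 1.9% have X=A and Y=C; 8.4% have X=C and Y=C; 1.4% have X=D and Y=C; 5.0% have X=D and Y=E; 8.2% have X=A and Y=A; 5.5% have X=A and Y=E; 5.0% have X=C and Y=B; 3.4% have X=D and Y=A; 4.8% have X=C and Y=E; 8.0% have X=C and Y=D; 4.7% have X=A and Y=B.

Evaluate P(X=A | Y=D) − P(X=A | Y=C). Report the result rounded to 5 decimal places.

P(Y=D) = 0.037 + 0.027 + 0.080 + 0.023 = 0.167; P(X=A | Y=D) = 0.037/0.167 = 0.221557.
P(Y=C) = 0.019 + 0.084 + 0.084 + 0.014 = 0.201; P(X=A | Y=C) = 0.019/0.201 = 0.094527.
Difference = 0.12703.

0.12703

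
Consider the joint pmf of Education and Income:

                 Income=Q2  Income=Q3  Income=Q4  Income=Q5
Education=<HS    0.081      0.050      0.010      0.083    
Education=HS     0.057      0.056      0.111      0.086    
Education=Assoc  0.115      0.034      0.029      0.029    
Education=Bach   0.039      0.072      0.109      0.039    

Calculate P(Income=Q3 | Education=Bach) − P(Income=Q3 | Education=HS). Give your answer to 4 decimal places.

P(Education=Bach) = 0.039 + 0.072 + 0.109 + 0.039 = 0.259; P(Income=Q3 | Education=Bach) = 0.072/0.259 = 0.27799.
P(Education=HS) = 0.057 + 0.056 + 0.111 + 0.086 = 0.310; P(Income=Q3 | Education=HS) = 0.056/0.310 = 0.18065.
Difference = 0.0973.

0.0973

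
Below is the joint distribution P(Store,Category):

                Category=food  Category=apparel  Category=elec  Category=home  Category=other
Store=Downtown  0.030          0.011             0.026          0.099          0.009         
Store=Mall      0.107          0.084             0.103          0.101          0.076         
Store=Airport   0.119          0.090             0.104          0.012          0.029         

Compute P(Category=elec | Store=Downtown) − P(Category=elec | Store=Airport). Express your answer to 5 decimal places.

-0.14521

P(Store=Downtown) = 0.030 + 0.011 + 0.026 + 0.099 + 0.009 = 0.175; P(Category=elec | Store=Downtown) = 0.026/0.175 = 0.148571.
P(Store=Airport) = 0.119 + 0.090 + 0.104 + 0.012 + 0.029 = 0.354; P(Category=elec | Store=Airport) = 0.104/0.354 = 0.293785.
Difference = -0.14521.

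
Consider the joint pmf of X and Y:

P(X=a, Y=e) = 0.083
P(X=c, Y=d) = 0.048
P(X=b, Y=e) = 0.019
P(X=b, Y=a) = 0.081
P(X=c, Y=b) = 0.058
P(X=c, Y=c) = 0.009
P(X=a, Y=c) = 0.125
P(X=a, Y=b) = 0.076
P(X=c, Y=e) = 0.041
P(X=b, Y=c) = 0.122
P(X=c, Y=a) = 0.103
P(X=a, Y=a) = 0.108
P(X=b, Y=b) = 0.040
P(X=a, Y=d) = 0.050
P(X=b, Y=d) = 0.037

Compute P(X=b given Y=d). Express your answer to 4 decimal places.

0.2741

P(Y=d) = 0.050 + 0.037 + 0.048 = 0.135.
P(X=b | Y=d) = 0.037/0.135 = 0.2741.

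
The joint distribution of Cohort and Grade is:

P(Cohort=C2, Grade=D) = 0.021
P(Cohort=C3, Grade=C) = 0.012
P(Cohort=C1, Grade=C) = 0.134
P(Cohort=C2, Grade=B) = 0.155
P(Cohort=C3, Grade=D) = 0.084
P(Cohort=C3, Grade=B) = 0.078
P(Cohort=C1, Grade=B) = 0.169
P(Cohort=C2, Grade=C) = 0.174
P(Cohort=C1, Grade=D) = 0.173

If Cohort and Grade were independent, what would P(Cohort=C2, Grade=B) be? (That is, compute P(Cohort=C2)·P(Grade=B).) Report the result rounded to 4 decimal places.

P(Cohort=C2) = 0.155 + 0.174 + 0.021 = 0.350.
P(Grade=B) = 0.169 + 0.155 + 0.078 = 0.402.
Product: 0.350 × 0.402 = 0.1407.

0.1407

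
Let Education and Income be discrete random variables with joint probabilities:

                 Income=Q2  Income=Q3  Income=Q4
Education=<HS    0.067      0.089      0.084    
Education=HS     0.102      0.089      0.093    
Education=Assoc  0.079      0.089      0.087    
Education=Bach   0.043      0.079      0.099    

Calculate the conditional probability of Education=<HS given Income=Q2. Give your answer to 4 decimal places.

0.2302

P(Income=Q2) = 0.067 + 0.102 + 0.079 + 0.043 = 0.291.
P(Education=<HS | Income=Q2) = 0.067/0.291 = 0.2302.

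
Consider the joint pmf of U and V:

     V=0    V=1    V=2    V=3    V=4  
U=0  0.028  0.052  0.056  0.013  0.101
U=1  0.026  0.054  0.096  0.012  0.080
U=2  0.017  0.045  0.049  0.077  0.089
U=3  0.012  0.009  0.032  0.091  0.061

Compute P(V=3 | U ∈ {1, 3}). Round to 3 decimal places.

0.218

P(U=1) = 0.026 + 0.054 + 0.096 + 0.012 + 0.080 = 0.268.
P(U=3) = 0.012 + 0.009 + 0.032 + 0.091 + 0.061 = 0.205.
P(U ∈ {1, 3}) = 0.268 + 0.205 = 0.473; P(V=3, U ∈ {1, 3}) = 0.012 + 0.091 = 0.103.
P(V=3 | U ∈ {1, 3}) = 0.103/0.473 = 0.218.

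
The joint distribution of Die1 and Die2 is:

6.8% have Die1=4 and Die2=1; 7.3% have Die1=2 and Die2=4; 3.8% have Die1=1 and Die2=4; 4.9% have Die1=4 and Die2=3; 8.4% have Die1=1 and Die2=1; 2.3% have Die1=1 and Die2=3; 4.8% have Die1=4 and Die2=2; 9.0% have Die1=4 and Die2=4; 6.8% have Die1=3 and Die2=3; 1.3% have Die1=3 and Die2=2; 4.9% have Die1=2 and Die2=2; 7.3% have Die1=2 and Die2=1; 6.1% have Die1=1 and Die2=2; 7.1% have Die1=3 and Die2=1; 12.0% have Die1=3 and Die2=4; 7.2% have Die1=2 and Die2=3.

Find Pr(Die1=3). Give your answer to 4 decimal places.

0.2720

P(Die1=3) = 0.071 + 0.013 + 0.068 + 0.120 = 0.272.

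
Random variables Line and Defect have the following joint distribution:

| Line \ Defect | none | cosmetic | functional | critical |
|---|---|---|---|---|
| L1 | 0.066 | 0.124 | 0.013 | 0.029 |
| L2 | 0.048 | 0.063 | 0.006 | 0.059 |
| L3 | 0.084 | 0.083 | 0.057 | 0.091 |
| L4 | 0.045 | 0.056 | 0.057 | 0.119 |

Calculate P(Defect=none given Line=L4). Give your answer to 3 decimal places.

0.162

P(Line=L4) = 0.045 + 0.056 + 0.057 + 0.119 = 0.277.
P(Defect=none | Line=L4) = 0.045/0.277 = 0.162.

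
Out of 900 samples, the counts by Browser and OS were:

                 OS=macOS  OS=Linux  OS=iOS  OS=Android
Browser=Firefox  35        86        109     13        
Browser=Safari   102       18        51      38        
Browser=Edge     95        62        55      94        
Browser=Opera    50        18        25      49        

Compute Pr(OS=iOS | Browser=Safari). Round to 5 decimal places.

0.24402

Total with Browser=Safari: 102 + 18 + 51 + 38 = 209.
P(OS=iOS | Browser=Safari) = 51/209 = 0.24402.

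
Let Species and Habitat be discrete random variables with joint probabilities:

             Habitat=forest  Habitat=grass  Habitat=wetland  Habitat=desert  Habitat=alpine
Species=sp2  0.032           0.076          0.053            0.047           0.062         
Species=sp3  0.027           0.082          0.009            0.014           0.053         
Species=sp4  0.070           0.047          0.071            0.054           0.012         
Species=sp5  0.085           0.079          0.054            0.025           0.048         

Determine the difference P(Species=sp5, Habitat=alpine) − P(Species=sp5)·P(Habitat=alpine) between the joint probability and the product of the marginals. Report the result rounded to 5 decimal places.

P(Species=sp5) = 0.085 + 0.079 + 0.054 + 0.025 + 0.048 = 0.291.
P(Habitat=alpine) = 0.062 + 0.053 + 0.012 + 0.048 = 0.175.
P(Species=sp5, Habitat=alpine) − P(Species=sp5)P(Habitat=alpine) = 0.048 − 0.291×0.175 = -0.00293.

-0.00293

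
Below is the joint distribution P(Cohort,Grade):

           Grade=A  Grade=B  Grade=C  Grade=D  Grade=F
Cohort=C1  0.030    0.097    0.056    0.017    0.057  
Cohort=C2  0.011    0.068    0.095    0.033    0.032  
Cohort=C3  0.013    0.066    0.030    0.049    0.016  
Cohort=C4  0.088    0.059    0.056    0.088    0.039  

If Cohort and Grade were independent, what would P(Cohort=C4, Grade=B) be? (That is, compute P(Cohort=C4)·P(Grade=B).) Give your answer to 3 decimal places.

P(Cohort=C4) = 0.088 + 0.059 + 0.056 + 0.088 + 0.039 = 0.330.
P(Grade=B) = 0.097 + 0.068 + 0.066 + 0.059 = 0.290.
Product: 0.330 × 0.290 = 0.096.

0.096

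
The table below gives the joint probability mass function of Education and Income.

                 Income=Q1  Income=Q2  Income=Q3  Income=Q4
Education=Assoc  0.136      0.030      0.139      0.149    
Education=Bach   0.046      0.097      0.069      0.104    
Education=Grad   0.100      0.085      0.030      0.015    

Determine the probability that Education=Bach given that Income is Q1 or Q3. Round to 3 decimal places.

P(Income=Q1) = 0.136 + 0.046 + 0.100 = 0.282.
P(Income=Q3) = 0.139 + 0.069 + 0.030 = 0.238.
P(Income ∈ {Q1, Q3}) = 0.282 + 0.238 = 0.520; P(Education=Bach, Income ∈ {Q1, Q3}) = 0.046 + 0.069 = 0.115.
P(Education=Bach | Income ∈ {Q1, Q3}) = 0.115/0.520 = 0.221.

0.221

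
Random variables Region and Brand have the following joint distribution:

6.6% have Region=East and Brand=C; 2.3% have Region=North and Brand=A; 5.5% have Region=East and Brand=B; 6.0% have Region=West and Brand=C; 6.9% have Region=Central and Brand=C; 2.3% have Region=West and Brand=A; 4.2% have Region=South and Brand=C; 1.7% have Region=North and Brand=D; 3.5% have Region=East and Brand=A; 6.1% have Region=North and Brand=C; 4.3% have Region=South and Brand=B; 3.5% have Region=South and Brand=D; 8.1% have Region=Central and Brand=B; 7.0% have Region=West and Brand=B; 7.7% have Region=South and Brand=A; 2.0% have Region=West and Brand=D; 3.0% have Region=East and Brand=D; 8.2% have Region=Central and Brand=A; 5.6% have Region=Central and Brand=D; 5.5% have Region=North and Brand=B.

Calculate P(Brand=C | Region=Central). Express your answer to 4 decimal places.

0.2396

P(Region=Central) = 0.082 + 0.081 + 0.069 + 0.056 = 0.288.
P(Brand=C | Region=Central) = 0.069/0.288 = 0.2396.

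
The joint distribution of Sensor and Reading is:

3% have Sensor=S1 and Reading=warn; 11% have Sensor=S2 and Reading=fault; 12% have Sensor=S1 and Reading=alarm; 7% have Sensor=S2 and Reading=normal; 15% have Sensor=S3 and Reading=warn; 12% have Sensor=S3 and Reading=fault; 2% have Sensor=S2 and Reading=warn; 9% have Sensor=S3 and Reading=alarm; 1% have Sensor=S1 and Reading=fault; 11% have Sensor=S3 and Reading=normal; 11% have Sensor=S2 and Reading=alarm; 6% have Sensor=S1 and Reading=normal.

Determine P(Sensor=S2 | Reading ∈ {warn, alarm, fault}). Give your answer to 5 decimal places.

P(Reading=warn) = 0.03 + 0.02 + 0.15 = 0.20.
P(Reading=alarm) = 0.12 + 0.11 + 0.09 = 0.32.
P(Reading=fault) = 0.01 + 0.11 + 0.12 = 0.24.
P(Reading ∈ {warn, alarm, fault}) = 0.20 + 0.32 + 0.24 = 0.76; P(Sensor=S2, Reading ∈ {warn, alarm, fault}) = 0.02 + 0.11 + 0.11 = 0.24.
P(Sensor=S2 | Reading ∈ {warn, alarm, fault}) = 0.24/0.76 = 0.31579.

0.31579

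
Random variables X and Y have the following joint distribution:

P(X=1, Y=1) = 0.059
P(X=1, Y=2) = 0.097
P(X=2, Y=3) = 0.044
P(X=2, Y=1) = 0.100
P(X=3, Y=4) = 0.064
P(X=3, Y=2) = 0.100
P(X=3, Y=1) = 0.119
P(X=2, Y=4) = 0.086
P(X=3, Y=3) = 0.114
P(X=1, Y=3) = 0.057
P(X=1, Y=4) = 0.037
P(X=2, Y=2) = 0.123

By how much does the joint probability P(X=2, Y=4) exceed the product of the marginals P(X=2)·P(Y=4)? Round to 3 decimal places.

0.020

P(X=2) = 0.100 + 0.123 + 0.044 + 0.086 = 0.353.
P(Y=4) = 0.037 + 0.086 + 0.064 = 0.187.
P(X=2, Y=4) − P(X=2)P(Y=4) = 0.086 − 0.353×0.187 = 0.020.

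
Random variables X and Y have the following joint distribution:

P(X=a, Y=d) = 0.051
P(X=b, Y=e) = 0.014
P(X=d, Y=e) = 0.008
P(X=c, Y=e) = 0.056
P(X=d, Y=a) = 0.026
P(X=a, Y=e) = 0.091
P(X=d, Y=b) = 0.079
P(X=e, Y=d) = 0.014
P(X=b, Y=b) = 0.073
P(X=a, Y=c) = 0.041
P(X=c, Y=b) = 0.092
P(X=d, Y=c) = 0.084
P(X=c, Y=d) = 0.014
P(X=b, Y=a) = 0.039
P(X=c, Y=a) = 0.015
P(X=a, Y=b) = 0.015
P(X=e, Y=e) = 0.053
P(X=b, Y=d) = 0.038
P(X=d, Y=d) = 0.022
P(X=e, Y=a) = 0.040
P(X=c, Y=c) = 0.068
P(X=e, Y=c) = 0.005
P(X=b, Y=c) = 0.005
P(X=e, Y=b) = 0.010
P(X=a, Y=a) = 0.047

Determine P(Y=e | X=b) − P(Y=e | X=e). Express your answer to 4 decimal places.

P(X=b) = 0.039 + 0.073 + 0.005 + 0.038 + 0.014 = 0.169; P(Y=e | X=b) = 0.014/0.169 = 0.08284.
P(X=e) = 0.040 + 0.010 + 0.005 + 0.014 + 0.053 = 0.122; P(Y=e | X=e) = 0.053/0.122 = 0.43443.
Difference = -0.3516.

-0.3516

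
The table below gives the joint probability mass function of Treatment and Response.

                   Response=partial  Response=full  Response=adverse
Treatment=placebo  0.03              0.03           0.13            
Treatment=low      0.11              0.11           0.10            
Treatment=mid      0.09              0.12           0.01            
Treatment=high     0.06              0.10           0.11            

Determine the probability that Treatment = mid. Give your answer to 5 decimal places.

P(Treatment=mid) = 0.09 + 0.12 + 0.01 = 0.22.

0.22000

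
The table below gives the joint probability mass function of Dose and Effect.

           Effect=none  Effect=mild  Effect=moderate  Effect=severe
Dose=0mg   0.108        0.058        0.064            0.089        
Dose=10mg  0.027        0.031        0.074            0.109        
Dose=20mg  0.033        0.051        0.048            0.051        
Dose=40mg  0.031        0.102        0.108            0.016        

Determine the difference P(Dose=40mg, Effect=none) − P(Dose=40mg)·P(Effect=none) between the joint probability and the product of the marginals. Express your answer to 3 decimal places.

-0.020

P(Dose=40mg) = 0.031 + 0.102 + 0.108 + 0.016 = 0.257.
P(Effect=none) = 0.108 + 0.027 + 0.033 + 0.031 = 0.199.
P(Dose=40mg, Effect=none) − P(Dose=40mg)P(Effect=none) = 0.031 − 0.257×0.199 = -0.020.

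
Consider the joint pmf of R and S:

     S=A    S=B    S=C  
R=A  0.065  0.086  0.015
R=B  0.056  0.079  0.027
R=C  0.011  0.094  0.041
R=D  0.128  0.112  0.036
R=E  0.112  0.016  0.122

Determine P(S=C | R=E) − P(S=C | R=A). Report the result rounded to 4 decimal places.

P(R=E) = 0.112 + 0.016 + 0.122 = 0.250; P(S=C | R=E) = 0.122/0.250 = 0.48800.
P(R=A) = 0.065 + 0.086 + 0.015 = 0.166; P(S=C | R=A) = 0.015/0.166 = 0.09036.
Difference = 0.3976.

0.3976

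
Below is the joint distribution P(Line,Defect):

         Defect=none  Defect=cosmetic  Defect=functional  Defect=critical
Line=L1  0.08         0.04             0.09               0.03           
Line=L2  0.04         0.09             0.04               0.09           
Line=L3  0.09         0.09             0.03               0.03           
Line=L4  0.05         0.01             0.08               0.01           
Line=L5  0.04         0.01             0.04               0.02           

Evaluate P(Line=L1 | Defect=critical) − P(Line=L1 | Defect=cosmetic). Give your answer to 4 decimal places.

P(Defect=critical) = 0.03 + 0.09 + 0.03 + 0.01 + 0.02 = 0.18; P(Line=L1 | Defect=critical) = 0.03/0.18 = 0.16667.
P(Defect=cosmetic) = 0.04 + 0.09 + 0.09 + 0.01 + 0.01 = 0.24; P(Line=L1 | Defect=cosmetic) = 0.04/0.24 = 0.16667.
Difference = 0.0000.

0.0000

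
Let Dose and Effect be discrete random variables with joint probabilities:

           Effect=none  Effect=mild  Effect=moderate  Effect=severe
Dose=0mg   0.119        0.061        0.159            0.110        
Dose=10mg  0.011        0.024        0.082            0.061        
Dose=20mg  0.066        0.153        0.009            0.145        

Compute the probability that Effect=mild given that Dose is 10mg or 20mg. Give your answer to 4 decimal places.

P(Dose=10mg) = 0.011 + 0.024 + 0.082 + 0.061 = 0.178.
P(Dose=20mg) = 0.066 + 0.153 + 0.009 + 0.145 = 0.373.
P(Dose ∈ {10mg, 20mg}) = 0.178 + 0.373 = 0.551; P(Effect=mild, Dose ∈ {10mg, 20mg}) = 0.024 + 0.153 = 0.177.
P(Effect=mild | Dose ∈ {10mg, 20mg}) = 0.177/0.551 = 0.3212.

0.3212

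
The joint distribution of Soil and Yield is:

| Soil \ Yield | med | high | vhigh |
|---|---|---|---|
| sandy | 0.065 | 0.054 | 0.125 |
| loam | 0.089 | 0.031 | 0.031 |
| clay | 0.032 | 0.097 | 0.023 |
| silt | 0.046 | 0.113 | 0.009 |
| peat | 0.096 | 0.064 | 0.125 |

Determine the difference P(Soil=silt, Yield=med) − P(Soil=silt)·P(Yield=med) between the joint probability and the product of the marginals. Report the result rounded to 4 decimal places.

-0.0091

P(Soil=silt) = 0.046 + 0.113 + 0.009 = 0.168.
P(Yield=med) = 0.065 + 0.089 + 0.032 + 0.046 + 0.096 = 0.328.
P(Soil=silt, Yield=med) − P(Soil=silt)P(Yield=med) = 0.046 − 0.168×0.328 = -0.0091.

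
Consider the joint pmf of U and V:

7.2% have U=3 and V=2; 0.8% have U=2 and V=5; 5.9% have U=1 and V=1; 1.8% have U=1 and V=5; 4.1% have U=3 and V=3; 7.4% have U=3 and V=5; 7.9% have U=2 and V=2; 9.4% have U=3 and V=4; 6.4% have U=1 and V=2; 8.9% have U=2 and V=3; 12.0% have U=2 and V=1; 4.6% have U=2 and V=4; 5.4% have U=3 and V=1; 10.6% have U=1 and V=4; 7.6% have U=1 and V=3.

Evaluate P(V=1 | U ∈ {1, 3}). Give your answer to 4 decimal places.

P(U=1) = 0.059 + 0.064 + 0.076 + 0.106 + 0.018 = 0.323.
P(U=3) = 0.054 + 0.072 + 0.041 + 0.094 + 0.074 = 0.335.
P(U ∈ {1, 3}) = 0.323 + 0.335 = 0.658; P(V=1, U ∈ {1, 3}) = 0.059 + 0.054 = 0.113.
P(V=1 | U ∈ {1, 3}) = 0.113/0.658 = 0.1717.

0.1717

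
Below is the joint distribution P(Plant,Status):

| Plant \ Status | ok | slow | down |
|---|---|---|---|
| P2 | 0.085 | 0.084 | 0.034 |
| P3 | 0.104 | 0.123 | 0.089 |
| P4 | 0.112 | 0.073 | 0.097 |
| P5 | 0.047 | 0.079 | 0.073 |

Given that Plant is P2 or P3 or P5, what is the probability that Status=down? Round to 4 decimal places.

P(Plant=P2) = 0.085 + 0.084 + 0.034 = 0.203.
P(Plant=P3) = 0.104 + 0.123 + 0.089 = 0.316.
P(Plant=P5) = 0.047 + 0.079 + 0.073 = 0.199.
P(Plant ∈ {P2, P3, P5}) = 0.203 + 0.316 + 0.199 = 0.718; P(Status=down, Plant ∈ {P2, P3, P5}) = 0.034 + 0.089 + 0.073 = 0.196.
P(Status=down | Plant ∈ {P2, P3, P5}) = 0.196/0.718 = 0.2730.

0.2730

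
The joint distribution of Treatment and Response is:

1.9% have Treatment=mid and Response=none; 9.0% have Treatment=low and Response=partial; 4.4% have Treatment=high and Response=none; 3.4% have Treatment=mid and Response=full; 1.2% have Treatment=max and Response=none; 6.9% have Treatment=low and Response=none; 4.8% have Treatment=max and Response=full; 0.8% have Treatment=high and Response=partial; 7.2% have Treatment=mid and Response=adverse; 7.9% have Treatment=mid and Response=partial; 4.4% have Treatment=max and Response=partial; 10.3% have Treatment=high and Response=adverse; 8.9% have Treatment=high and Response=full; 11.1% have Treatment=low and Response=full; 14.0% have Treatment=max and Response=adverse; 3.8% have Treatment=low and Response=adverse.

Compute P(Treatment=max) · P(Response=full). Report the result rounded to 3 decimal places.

P(Treatment=max) = 0.012 + 0.044 + 0.048 + 0.140 = 0.244.
P(Response=full) = 0.111 + 0.034 + 0.089 + 0.048 = 0.282.
Product: 0.244 × 0.282 = 0.069.

0.069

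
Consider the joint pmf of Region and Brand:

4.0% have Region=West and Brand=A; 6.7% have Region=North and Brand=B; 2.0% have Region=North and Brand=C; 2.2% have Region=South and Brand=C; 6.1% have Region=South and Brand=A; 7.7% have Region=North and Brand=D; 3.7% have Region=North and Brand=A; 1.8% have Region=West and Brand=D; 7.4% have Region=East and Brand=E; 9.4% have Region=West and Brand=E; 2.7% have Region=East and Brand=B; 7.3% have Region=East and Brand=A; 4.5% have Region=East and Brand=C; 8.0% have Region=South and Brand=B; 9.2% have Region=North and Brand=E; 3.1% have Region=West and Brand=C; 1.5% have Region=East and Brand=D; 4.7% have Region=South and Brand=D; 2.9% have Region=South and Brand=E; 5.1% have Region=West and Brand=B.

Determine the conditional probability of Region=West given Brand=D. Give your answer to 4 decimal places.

0.1146

P(Brand=D) = 0.077 + 0.047 + 0.015 + 0.018 = 0.157.
P(Region=West | Brand=D) = 0.018/0.157 = 0.1146.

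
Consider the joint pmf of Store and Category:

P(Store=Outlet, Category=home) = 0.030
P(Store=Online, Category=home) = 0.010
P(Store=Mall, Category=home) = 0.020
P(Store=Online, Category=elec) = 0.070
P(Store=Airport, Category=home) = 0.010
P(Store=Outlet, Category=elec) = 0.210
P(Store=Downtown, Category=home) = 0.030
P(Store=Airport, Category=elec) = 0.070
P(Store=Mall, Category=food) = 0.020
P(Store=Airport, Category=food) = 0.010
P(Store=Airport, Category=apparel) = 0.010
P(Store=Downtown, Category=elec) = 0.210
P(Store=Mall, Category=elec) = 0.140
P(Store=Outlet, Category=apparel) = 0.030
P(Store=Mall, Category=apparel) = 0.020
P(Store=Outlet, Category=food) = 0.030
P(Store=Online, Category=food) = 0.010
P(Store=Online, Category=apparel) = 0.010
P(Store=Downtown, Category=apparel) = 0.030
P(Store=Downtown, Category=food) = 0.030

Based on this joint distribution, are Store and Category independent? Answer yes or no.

yes

Every cell satisfies P(Store,Category) = P(Store)·P(Category). For instance P(Store=Online) = 0.100, P(Category=elec) = 0.700, and 0.100×0.700 = 0.070 matches the joint entry. So Store and Category are independent.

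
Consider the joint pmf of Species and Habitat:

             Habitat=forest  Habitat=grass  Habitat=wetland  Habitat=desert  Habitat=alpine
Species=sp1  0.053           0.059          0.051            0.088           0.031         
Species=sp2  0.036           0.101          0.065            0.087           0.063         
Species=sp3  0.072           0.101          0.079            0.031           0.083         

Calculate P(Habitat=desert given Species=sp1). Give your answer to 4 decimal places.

0.3121

P(Species=sp1) = 0.053 + 0.059 + 0.051 + 0.088 + 0.031 = 0.282.
P(Habitat=desert | Species=sp1) = 0.088/0.282 = 0.3121.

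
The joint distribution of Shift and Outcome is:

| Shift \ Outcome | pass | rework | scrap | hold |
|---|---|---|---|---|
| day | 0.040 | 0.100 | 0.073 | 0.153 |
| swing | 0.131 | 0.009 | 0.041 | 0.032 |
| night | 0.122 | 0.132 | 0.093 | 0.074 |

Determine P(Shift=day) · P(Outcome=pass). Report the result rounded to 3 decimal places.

P(Shift=day) = 0.040 + 0.100 + 0.073 + 0.153 = 0.366.
P(Outcome=pass) = 0.040 + 0.131 + 0.122 = 0.293.
Product: 0.366 × 0.293 = 0.107.

0.107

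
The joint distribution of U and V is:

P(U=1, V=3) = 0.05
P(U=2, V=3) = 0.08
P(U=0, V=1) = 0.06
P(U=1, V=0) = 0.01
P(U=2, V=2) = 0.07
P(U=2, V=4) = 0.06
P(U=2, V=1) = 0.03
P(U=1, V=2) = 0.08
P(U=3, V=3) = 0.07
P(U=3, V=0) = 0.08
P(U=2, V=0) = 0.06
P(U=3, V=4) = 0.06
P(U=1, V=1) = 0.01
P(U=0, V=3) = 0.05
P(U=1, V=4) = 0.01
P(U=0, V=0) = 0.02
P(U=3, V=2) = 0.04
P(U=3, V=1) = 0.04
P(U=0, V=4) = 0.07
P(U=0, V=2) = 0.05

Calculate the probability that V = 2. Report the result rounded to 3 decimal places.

0.240

P(V=2) = 0.05 + 0.08 + 0.07 + 0.04 = 0.24.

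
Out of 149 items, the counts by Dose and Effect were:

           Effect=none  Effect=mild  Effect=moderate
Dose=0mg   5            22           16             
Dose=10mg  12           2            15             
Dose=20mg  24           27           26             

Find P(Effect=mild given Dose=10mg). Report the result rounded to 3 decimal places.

0.069

Total with Dose=10mg: 12 + 2 + 15 = 29.
P(Effect=mild | Dose=10mg) = 2/29 = 0.069.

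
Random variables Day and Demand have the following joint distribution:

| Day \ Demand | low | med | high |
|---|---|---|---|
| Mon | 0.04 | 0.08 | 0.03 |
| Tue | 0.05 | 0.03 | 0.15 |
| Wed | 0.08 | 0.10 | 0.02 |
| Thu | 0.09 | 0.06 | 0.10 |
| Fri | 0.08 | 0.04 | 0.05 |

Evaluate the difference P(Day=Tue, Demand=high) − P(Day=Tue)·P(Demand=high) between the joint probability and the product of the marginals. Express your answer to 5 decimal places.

0.06950

P(Day=Tue) = 0.05 + 0.03 + 0.15 = 0.23.
P(Demand=high) = 0.03 + 0.15 + 0.02 + 0.10 + 0.05 = 0.35.
P(Day=Tue, Demand=high) − P(Day=Tue)P(Demand=high) = 0.15 − 0.23×0.35 = 0.06950.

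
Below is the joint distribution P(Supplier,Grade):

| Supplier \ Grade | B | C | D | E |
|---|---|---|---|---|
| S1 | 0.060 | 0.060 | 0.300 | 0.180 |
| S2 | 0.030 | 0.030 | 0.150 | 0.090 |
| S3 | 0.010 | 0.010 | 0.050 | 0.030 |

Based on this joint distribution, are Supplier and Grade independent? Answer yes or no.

yes

Every cell satisfies P(Supplier,Grade) = P(Supplier)·P(Grade). For instance P(Supplier=S1) = 0.600, P(Grade=D) = 0.500, and 0.600×0.500 = 0.300 matches the joint entry. So Supplier and Grade are independent.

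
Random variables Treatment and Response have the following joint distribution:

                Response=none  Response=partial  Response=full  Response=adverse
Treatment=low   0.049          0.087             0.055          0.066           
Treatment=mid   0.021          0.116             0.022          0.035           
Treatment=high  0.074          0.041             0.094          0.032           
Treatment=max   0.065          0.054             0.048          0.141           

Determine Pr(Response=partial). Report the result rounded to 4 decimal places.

0.2980

P(Response=partial) = 0.087 + 0.116 + 0.041 + 0.054 = 0.298.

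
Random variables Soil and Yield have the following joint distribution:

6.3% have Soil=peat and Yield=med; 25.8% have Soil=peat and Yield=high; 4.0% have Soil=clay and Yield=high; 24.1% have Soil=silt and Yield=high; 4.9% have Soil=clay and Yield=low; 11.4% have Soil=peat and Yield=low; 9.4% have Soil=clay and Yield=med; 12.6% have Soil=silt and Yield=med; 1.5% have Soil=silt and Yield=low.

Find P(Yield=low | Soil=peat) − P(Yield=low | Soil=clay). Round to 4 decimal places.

P(Soil=peat) = 0.114 + 0.063 + 0.258 = 0.435; P(Yield=low | Soil=peat) = 0.114/0.435 = 0.26207.
P(Soil=clay) = 0.049 + 0.094 + 0.040 = 0.183; P(Yield=low | Soil=clay) = 0.049/0.183 = 0.26776.
Difference = -0.0057.

-0.0057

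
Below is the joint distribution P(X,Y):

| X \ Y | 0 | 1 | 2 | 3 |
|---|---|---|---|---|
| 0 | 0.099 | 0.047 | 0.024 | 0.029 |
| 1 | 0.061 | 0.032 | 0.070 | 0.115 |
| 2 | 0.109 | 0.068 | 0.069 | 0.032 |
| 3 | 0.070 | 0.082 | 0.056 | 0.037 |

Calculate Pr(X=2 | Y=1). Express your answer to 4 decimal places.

P(Y=1) = 0.047 + 0.032 + 0.068 + 0.082 = 0.229.
P(X=2 | Y=1) = 0.068/0.229 = 0.2969.

0.2969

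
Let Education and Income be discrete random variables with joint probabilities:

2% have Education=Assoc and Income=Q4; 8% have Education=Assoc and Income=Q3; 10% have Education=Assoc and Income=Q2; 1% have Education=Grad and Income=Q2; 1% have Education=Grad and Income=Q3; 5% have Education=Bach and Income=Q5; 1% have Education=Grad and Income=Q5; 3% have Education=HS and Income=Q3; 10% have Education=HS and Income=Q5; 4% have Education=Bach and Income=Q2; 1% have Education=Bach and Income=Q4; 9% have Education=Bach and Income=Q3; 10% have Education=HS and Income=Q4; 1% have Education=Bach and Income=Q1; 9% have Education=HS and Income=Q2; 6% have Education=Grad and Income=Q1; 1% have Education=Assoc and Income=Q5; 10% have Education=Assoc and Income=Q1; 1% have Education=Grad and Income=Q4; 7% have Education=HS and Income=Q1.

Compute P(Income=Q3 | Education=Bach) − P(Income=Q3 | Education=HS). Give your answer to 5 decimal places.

P(Education=Bach) = 0.01 + 0.04 + 0.09 + 0.01 + 0.05 = 0.20; P(Income=Q3 | Education=Bach) = 0.09/0.20 = 0.450000.
P(Education=HS) = 0.07 + 0.09 + 0.03 + 0.10 + 0.10 = 0.39; P(Income=Q3 | Education=HS) = 0.03/0.39 = 0.076923.
Difference = 0.37308.

0.37308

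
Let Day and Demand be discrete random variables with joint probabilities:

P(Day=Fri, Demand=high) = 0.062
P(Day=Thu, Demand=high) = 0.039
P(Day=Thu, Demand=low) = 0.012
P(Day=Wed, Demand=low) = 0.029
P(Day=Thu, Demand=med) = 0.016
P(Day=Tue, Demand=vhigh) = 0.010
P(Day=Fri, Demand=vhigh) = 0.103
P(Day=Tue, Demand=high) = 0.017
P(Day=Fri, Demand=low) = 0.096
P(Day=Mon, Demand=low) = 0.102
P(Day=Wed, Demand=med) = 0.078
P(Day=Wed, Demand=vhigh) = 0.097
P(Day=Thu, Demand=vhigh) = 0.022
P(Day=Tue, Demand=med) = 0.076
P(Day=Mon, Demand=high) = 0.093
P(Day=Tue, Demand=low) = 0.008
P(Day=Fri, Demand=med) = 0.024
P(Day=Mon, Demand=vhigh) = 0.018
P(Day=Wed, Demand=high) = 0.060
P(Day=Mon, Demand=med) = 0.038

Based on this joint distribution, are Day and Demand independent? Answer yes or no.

no

P(Day=Tue) = 0.111 and P(Demand=med) = 0.232, so their product is 0.02575, but P(Day=Tue, Demand=med) = 0.076. Since these differ, Day and Demand are not independent.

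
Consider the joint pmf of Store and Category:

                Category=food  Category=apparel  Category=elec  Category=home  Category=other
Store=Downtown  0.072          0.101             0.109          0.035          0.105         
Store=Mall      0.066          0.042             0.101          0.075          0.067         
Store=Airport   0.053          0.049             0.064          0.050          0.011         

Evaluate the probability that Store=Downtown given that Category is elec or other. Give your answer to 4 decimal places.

P(Category=elec) = 0.109 + 0.101 + 0.064 = 0.274.
P(Category=other) = 0.105 + 0.067 + 0.011 = 0.183.
P(Category ∈ {elec, other}) = 0.274 + 0.183 = 0.457; P(Store=Downtown, Category ∈ {elec, other}) = 0.109 + 0.105 = 0.214.
P(Store=Downtown | Category ∈ {elec, other}) = 0.214/0.457 = 0.4683.

0.4683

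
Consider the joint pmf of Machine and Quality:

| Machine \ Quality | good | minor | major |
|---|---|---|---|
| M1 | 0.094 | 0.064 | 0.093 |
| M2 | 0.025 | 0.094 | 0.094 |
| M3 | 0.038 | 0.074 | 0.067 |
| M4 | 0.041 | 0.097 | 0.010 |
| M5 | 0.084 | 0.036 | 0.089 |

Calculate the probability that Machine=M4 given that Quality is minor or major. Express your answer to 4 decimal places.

P(Quality=minor) = 0.064 + 0.094 + 0.074 + 0.097 + 0.036 = 0.365.
P(Quality=major) = 0.093 + 0.094 + 0.067 + 0.010 + 0.089 = 0.353.
P(Quality ∈ {minor, major}) = 0.365 + 0.353 = 0.718; P(Machine=M4, Quality ∈ {minor, major}) = 0.097 + 0.010 = 0.107.
P(Machine=M4 | Quality ∈ {minor, major}) = 0.107/0.718 = 0.1490.

0.1490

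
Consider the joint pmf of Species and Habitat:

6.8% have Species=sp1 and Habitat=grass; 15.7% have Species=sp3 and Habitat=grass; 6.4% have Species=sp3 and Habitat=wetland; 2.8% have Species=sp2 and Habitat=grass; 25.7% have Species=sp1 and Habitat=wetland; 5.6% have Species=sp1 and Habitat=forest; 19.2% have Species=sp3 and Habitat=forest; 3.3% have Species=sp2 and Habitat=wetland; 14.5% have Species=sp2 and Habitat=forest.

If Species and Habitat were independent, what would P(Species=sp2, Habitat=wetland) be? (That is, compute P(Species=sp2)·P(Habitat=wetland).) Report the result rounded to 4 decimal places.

P(Species=sp2) = 0.145 + 0.028 + 0.033 = 0.206.
P(Habitat=wetland) = 0.257 + 0.033 + 0.064 = 0.354.
Product: 0.206 × 0.354 = 0.0729.

0.0729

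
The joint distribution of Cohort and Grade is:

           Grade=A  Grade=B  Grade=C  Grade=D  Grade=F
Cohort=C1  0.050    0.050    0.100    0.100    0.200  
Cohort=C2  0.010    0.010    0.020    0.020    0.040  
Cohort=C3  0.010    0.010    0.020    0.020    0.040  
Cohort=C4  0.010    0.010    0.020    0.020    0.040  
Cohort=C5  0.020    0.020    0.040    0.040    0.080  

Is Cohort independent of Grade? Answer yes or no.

Every cell satisfies P(Cohort,Grade) = P(Cohort)·P(Grade). For instance P(Cohort=C3) = 0.100, P(Grade=C) = 0.200, and 0.100×0.200 = 0.020 matches the joint entry. So Cohort and Grade are independent.

yes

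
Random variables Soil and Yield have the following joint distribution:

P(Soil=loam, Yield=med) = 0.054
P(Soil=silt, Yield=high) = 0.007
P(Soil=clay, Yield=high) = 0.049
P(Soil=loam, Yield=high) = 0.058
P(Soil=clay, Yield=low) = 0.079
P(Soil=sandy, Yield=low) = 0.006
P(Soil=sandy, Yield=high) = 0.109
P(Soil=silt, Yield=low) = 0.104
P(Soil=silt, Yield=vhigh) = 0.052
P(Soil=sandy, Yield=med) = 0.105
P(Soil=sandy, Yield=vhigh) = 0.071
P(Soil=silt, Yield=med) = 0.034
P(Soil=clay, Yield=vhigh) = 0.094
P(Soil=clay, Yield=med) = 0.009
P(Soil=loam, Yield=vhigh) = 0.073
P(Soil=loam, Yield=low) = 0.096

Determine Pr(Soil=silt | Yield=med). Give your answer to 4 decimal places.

P(Yield=med) = 0.105 + 0.054 + 0.009 + 0.034 = 0.202.
P(Soil=silt | Yield=med) = 0.034/0.202 = 0.1683.

0.1683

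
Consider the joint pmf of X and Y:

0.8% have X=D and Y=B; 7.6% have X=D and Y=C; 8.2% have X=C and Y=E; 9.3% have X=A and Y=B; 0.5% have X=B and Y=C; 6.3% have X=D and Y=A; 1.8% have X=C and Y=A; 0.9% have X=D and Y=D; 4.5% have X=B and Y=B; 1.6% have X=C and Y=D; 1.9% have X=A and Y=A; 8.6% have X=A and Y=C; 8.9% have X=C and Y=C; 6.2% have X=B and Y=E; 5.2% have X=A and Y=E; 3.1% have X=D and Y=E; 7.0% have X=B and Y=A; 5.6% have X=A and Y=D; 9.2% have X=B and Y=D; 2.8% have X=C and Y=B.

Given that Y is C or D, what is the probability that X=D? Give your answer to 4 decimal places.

0.1981

P(Y=C) = 0.086 + 0.005 + 0.089 + 0.076 = 0.256.
P(Y=D) = 0.056 + 0.092 + 0.016 + 0.009 = 0.173.
P(Y ∈ {C, D}) = 0.256 + 0.173 = 0.429; P(X=D, Y ∈ {C, D}) = 0.076 + 0.009 = 0.085.
P(X=D | Y ∈ {C, D}) = 0.085/0.429 = 0.1981.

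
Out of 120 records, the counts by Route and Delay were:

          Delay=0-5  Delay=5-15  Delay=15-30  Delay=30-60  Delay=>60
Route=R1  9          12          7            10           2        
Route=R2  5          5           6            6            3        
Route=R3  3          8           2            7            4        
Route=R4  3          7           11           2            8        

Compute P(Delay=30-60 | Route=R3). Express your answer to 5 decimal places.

Total with Route=R3: 3 + 8 + 2 + 7 + 4 = 24.
P(Delay=30-60 | Route=R3) = 7/24 = 0.29167.

0.29167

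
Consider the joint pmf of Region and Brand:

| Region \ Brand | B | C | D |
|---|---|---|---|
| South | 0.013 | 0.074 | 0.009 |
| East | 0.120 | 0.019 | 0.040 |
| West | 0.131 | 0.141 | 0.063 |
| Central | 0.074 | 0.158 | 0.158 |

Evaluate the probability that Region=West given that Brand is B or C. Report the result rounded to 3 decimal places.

P(Brand=B) = 0.013 + 0.120 + 0.131 + 0.074 = 0.338.
P(Brand=C) = 0.074 + 0.019 + 0.141 + 0.158 = 0.392.
P(Brand ∈ {B, C}) = 0.338 + 0.392 = 0.730; P(Region=West, Brand ∈ {B, C}) = 0.131 + 0.141 = 0.272.
P(Region=West | Brand ∈ {B, C}) = 0.272/0.730 = 0.373.

0.373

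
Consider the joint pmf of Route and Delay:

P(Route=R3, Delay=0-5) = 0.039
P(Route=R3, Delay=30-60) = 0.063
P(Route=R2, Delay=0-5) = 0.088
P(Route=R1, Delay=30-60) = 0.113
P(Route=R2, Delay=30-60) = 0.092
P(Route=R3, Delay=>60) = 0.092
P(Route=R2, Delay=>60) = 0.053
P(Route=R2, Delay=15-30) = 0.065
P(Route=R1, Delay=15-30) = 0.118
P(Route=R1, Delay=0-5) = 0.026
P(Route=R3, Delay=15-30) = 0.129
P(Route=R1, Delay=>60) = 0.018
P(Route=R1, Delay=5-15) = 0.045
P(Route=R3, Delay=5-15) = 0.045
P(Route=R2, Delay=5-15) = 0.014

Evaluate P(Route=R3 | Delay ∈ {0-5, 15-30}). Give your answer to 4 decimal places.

P(Delay=0-5) = 0.026 + 0.088 + 0.039 = 0.153.
P(Delay=15-30) = 0.118 + 0.065 + 0.129 = 0.312.
P(Delay ∈ {0-5, 15-30}) = 0.153 + 0.312 = 0.465; P(Route=R3, Delay ∈ {0-5, 15-30}) = 0.039 + 0.129 = 0.168.
P(Route=R3 | Delay ∈ {0-5, 15-30}) = 0.168/0.465 = 0.3613.

0.3613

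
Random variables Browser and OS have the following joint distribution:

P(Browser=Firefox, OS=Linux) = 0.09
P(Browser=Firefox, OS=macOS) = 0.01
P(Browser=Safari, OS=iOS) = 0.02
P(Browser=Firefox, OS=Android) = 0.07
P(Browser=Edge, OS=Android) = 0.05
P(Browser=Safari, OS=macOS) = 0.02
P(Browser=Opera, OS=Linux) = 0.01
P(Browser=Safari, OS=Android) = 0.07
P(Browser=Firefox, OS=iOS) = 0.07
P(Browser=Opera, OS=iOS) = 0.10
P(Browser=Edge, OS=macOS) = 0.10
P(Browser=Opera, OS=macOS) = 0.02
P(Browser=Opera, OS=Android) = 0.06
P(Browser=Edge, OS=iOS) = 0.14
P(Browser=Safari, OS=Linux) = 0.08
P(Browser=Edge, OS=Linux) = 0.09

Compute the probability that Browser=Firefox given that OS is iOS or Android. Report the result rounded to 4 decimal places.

0.2414

P(OS=iOS) = 0.07 + 0.02 + 0.14 + 0.10 = 0.33.
P(OS=Android) = 0.07 + 0.07 + 0.05 + 0.06 = 0.25.
P(OS ∈ {iOS, Android}) = 0.33 + 0.25 = 0.58; P(Browser=Firefox, OS ∈ {iOS, Android}) = 0.07 + 0.07 = 0.14.
P(Browser=Firefox | OS ∈ {iOS, Android}) = 0.14/0.58 = 0.2414.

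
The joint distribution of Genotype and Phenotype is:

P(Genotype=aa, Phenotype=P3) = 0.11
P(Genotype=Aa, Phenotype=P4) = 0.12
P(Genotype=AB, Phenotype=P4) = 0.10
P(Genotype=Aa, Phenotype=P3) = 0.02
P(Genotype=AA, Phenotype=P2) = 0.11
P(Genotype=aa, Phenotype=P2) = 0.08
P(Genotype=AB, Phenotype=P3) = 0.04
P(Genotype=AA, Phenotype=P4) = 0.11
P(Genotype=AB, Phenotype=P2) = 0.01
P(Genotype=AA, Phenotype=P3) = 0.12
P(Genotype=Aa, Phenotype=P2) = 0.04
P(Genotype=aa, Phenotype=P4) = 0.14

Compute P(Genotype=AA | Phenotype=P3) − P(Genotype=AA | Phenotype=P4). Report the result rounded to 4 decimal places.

0.1798

P(Phenotype=P3) = 0.12 + 0.02 + 0.11 + 0.04 = 0.29; P(Genotype=AA | Phenotype=P3) = 0.12/0.29 = 0.41379.
P(Phenotype=P4) = 0.11 + 0.12 + 0.14 + 0.10 = 0.47; P(Genotype=AA | Phenotype=P4) = 0.11/0.47 = 0.23404.
Difference = 0.1798.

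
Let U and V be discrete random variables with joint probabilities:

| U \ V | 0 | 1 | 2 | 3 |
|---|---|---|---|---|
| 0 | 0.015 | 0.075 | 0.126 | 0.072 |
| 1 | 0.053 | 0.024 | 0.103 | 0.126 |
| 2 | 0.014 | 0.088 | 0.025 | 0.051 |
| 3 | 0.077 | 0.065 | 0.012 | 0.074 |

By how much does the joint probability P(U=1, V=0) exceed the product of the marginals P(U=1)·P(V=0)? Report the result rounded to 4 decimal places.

0.0043

P(U=1) = 0.053 + 0.024 + 0.103 + 0.126 = 0.306.
P(V=0) = 0.015 + 0.053 + 0.014 + 0.077 = 0.159.
P(U=1, V=0) − P(U=1)P(V=0) = 0.053 − 0.306×0.159 = 0.0043.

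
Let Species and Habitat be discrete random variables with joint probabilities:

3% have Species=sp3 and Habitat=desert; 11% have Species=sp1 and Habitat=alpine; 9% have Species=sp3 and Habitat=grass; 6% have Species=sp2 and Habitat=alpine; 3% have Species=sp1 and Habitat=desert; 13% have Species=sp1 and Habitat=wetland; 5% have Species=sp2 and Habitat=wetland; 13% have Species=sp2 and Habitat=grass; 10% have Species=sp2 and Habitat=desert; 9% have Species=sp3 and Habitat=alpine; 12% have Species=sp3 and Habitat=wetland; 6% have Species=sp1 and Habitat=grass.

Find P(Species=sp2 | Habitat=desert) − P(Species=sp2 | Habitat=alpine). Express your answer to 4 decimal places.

0.3942

P(Habitat=desert) = 0.03 + 0.10 + 0.03 = 0.16; P(Species=sp2 | Habitat=desert) = 0.10/0.16 = 0.62500.
P(Habitat=alpine) = 0.11 + 0.06 + 0.09 = 0.26; P(Species=sp2 | Habitat=alpine) = 0.06/0.26 = 0.23077.
Difference = 0.3942.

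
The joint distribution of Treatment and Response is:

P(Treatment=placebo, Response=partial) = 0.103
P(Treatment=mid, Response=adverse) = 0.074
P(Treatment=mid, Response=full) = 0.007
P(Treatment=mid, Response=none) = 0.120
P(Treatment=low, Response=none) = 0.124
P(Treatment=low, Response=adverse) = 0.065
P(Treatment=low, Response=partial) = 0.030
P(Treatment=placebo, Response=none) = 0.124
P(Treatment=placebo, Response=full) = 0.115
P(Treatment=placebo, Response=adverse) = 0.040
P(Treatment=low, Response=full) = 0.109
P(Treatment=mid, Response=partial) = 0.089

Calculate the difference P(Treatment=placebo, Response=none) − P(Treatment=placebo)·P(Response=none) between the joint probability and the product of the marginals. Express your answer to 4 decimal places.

-0.0166

P(Treatment=placebo) = 0.124 + 0.103 + 0.115 + 0.040 = 0.382.
P(Response=none) = 0.124 + 0.124 + 0.120 = 0.368.
P(Treatment=placebo, Response=none) − P(Treatment=placebo)P(Response=none) = 0.124 − 0.382×0.368 = -0.0166.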